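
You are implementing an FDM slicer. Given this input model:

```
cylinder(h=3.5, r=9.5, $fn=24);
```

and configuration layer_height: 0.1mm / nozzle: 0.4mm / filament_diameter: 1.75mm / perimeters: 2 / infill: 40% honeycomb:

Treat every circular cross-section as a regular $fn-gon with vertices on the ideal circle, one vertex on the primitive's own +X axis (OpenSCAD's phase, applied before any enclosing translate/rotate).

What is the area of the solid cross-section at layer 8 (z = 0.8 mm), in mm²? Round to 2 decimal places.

280.30 mm²

At z = 0.8 mm: the r=9.5 cylinder gives a regular 24-gon of circumradius 9.5 (constant along its height) (area = (24/2)·9.500²·sin(360°/24) = 280.30 mm²). Overall, the cross-section is a single solid region. Net area = 280.30 mm².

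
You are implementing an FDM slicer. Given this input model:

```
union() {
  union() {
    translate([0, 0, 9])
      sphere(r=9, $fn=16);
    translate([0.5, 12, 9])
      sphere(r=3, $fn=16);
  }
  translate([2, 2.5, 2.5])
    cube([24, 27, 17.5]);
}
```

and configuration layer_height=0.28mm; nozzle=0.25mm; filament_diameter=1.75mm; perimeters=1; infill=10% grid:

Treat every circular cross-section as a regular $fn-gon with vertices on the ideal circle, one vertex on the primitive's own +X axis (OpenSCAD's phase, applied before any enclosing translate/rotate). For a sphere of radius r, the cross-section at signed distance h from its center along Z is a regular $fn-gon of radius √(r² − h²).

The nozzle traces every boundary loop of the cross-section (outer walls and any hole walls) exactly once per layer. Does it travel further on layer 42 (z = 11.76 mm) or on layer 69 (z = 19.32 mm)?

Layer 42 (z = 11.76): the r=9 sphere contributes a regular 16-gon of circumradius √(9²−2.76²) = 8.566 (perimeter = 2·16·8.566·sin(180°/16) = 53.48 mm); the r=3 sphere at (0.5, 12) contributes a regular 16-gon of circumradius √(3²−2.76²) = 1.176 (perimeter = 2·16·1.176·sin(180°/16) = 7.34 mm); Merging all regions: the 2 present regions are separate (no shared area or edge), so areas and boundary lengths simply add and each stays a separate island — boundary = 60.82 mm; the cube at (2, 2.5) (footprint 24×27) is included at this height (perimeter 102.00 mm); Taking the union: the regions partially overlap (shared area 23.64 mm²), so the edge portions inside another operand are dropped and the merged outline is re-measured after clipping — boundary = 142.30 mm. So its perimeter = 142.30 mm. Layer 69 (z = 19.32): the sphere is not intersected at this z (|z−center|=10.320 > r=9); the sphere at (0.5, 12) does not reach this height (|z−center|=10.320 > r=3); Merging all regions: nothing is present at this height; the cube at (2, 2.5) is present — its section is the full 24×27 rectangle (perimeter 102.00 mm); Merging all regions: only the 24×27 cube at (2, 2.5) is present, so the union is just that shape — boundary = 102.00 mm. So its perimeter = 102.00 mm. Layer 42 is larger (142.30 vs 102.00 mm).

layer 42 (z = 11.76 mm)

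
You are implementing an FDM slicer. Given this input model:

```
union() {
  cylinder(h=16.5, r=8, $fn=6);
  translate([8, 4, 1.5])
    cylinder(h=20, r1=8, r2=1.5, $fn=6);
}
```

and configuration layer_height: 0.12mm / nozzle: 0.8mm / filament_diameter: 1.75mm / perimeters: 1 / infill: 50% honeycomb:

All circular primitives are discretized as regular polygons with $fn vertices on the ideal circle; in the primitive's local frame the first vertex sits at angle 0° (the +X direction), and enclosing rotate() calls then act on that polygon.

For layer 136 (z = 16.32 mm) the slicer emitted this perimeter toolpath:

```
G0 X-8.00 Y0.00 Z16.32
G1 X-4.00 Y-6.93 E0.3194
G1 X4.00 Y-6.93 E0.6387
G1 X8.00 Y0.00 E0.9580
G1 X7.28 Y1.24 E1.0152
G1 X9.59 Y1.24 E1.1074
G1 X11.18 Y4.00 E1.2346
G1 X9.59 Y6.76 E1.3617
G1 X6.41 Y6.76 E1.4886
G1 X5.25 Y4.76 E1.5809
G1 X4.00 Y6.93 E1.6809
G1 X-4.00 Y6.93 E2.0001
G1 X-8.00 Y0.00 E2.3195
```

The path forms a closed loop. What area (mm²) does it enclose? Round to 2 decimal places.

Apply the shoelace formula to the sequence of (X, Y) vertices; enclosed area = 189.92 mm².

189.92 mm²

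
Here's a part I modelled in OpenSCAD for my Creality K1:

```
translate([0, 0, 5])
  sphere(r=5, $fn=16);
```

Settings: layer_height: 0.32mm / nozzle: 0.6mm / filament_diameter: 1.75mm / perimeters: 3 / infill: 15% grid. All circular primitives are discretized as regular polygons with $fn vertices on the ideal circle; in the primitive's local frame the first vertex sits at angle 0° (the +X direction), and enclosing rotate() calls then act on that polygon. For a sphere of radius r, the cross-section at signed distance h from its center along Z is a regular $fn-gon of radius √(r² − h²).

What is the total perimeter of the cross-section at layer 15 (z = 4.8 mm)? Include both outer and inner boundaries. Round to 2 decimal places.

31.19 mm

At z = 4.8 mm: the r=5 sphere slices to a regular 16-gon of circumradius 4.996 (√(r²−h²) with h=0.2 from center) (perimeter = 2·16·4.996·sin(180°/16) = 31.19 mm). Overall, the cross-section is a single solid region. Total boundary length (outer) = 31.19 mm.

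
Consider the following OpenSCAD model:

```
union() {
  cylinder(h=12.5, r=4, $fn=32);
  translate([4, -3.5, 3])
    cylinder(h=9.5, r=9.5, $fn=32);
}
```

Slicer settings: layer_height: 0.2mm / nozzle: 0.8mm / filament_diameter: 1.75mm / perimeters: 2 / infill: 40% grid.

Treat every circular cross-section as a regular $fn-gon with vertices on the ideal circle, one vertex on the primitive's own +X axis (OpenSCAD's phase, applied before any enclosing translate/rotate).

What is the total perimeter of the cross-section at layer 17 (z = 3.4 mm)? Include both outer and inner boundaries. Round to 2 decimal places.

At z = 3.4 mm: the r=4 cylinder gives a regular 32-gon of circumradius 4 (constant along its height) (perimeter = 2·32·4.000·sin(180°/32) = 25.09 mm); the cylinder at (4, -3.5): section is a regular 32-gon, circumradius r=9.5 (perimeter = 2·32·9.500·sin(180°/32) = 59.59 mm); Combining (union): the r=4 cylinder lies entirely inside the r=9.5 cylinder at (4, -3.5), so the union is just the r=9.5 cylinder at (4, -3.5) — boundary = 59.59 mm. Overall, the cross-section is a single solid region. Total boundary length (outer) = 59.59 mm.

59.59 mm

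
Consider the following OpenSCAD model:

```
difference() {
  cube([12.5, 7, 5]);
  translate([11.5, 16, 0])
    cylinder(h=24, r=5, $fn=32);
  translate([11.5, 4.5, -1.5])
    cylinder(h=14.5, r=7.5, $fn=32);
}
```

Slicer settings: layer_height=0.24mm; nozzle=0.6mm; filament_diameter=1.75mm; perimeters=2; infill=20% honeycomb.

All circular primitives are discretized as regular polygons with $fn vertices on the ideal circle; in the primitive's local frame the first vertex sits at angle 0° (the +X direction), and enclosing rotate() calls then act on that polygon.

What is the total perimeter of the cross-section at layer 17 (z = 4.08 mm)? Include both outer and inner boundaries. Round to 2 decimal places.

At z = 4.08 mm: the cube (footprint 12.5×7) is included at this height (perimeter 39.00 mm); the cylinder at (11.5, 16): section is a regular 32-gon, circumradius r=5 (perimeter = 2·32·5.000·sin(180°/32) = 31.37 mm); the cylinder at (11.5, 4.5): section is a regular 32-gon, circumradius r=7.5 (perimeter = 2·32·7.500·sin(180°/32) = 47.05 mm); Taking the first minus the rest: starting from the 12.5×7 cube, the r=5 cylinder at (11.5, 16) misses the remaining region (no effect); the r=7.5 cylinder at (11.5, 4.5) partially overlaps it — only the 56.82 mm² overlap (of its 175.58 mm²) is removed, clipping the outline — boundary = 24.39 mm. Overall, the cross-section is a single solid region. Total boundary length (outer) = 24.39 mm.

24.39 mm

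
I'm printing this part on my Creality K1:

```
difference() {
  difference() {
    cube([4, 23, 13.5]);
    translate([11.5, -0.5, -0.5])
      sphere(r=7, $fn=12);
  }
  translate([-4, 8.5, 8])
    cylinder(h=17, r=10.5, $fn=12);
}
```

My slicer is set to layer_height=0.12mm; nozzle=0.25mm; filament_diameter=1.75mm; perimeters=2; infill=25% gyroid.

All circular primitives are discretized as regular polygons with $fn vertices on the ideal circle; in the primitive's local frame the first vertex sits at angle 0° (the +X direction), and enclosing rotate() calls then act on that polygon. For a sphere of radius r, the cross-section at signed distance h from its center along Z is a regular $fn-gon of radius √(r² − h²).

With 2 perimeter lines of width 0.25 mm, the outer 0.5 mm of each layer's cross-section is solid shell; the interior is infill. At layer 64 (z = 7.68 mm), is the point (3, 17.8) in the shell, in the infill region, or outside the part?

At z = 7.68 mm: the cube (footprint 4×23) is included at this height; the sphere at (11.5, -0.5) is absent (|z−center|=8.180 > r=7); Subtracting the remaining from the first: none of the subtracted shapes is present at this height, so the 4×23 cube is unchanged — 1 connected region; the cylinder at (-4, 8.5) is not intersected at this z (z outside [8, 25]); Subtracting the remaining from the first: none of the subtracted shapes is present at this height, so that combined region is unchanged — 1 connected region. Overall, the cross-section is a single solid region. The nearest boundary edge runs (4.00, 0.00)→(4.00, 23.00); distance from the point to it = 1.00 mm. The point is inside the cross-section and 1.00 mm from the nearest boundary — more than the 0.5 mm shell width (2 × 0.25), so it's in the infill interior.

infill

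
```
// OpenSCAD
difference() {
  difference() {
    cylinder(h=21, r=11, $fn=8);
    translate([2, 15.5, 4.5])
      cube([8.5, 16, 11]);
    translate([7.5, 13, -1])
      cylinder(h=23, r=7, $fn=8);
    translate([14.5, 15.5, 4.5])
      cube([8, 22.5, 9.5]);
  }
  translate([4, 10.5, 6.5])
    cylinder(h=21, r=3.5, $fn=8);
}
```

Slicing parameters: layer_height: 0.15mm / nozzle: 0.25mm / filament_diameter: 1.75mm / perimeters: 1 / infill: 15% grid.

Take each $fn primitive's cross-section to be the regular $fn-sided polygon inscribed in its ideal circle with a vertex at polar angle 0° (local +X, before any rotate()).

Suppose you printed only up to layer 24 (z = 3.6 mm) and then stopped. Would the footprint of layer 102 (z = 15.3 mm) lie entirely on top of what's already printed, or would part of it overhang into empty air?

entirely on top

Compare the two slices. At z = 3.6: the cylinder: section is a regular 8-gon, circumradius r=11 (area = (8/2)·11.000²·sin(360°/8) = 342.24 mm²); the cube at (2, 15.5) does not reach this height (z outside [4.5, 15.5]); the cylinder at (7.5, 13): section is a regular 8-gon, circumradius r=7 (area = (8/2)·7.000²·sin(360°/8) = 138.59 mm²); the cube at (14.5, 15.5) does not reach this height (z outside [4.5, 14]); Taking the first minus the rest: starting from the r=11 cylinder (342.24 mm²), the r=7 cylinder at (7.5, 13) partially overlaps it — only the 11.25 mm² overlap (of its 138.59 mm²) is removed, clipping the outline — area = 330.99 mm²; the cylinder at (4, 10.5) is not intersected at this z (z outside [6.5, 27.5]); After the difference (first − rest): none of the subtracted shapes is present at this height, so the result so far is unchanged — area = 330.99 mm². At z = 15.3: the r=11 cylinder contributes a regular 8-gon of circumradius 11 (area = (8/2)·11.000²·sin(360°/8) = 342.24 mm²); the cube at (2, 15.5) (footprint 8.5×16) is included at this height (area 136.00 mm²); the cylinder at (7.5, 13): section is a regular 8-gon, circumradius r=7 (area = (8/2)·7.000²·sin(360°/8) = 138.59 mm²); the cube at (14.5, 15.5) does not reach this height (z outside [4.5, 14]); Subtracting the remaining from the first: starting from the r=11 cylinder (342.24 mm²), the 8.5×16 cube at (2, 15.5) misses the remaining region (no effect); the r=7 cylinder at (7.5, 13) partially overlaps it — only the 11.25 mm² overlap (of its 138.59 mm²) is removed, clipping the outline — area = 330.99 mm²; the cylinder at (4, 10.5): section is a regular 8-gon, circumradius r=3.5 (area = (8/2)·3.500²·sin(360°/8) = 34.65 mm²); After the difference (first − rest): starting from the result so far (330.99 mm²), the r=3.5 cylinder at (4, 10.5) partially overlaps it — only the 3.62 mm² overlap (of its 34.65 mm²) is removed, clipping the outline — area = 327.37 mm². Checking containment: the cross-section at z = 15.3 is a subset of the cross-section at z = 3.6.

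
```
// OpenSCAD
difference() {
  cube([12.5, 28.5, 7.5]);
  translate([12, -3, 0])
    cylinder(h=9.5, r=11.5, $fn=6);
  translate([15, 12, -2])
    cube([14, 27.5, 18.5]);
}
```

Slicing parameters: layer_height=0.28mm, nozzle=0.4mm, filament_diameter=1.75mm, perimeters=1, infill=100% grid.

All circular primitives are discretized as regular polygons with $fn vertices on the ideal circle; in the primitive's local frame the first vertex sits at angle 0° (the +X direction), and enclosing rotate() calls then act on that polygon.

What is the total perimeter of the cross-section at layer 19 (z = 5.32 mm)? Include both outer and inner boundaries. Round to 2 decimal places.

At z = 5.32 mm: the cube (footprint 12.5×28.5) is included at this height (perimeter 82.00 mm); the r=11.5 cylinder at (12, -3) contributes a regular 6-gon of circumradius 11.5 (perimeter = 2·6·11.500·sin(180°/6) = 69.00 mm); the cube at (15, 12) is present — its section is the full 14×27.5 rectangle (perimeter 83.00 mm); After the difference (first − rest): starting from the 12.5×28.5 cube, the r=11.5 cylinder at (12, -3) partially overlaps it — only the 57.48 mm² overlap (of its 343.60 mm²) is removed, clipping the outline; the 14×27.5 cube at (15, 12) misses the remaining region (no effect) — boundary = 79.06 mm. Overall, the cross-section is a single solid region. Total boundary length (outer) = 79.06 mm.

79.06 mm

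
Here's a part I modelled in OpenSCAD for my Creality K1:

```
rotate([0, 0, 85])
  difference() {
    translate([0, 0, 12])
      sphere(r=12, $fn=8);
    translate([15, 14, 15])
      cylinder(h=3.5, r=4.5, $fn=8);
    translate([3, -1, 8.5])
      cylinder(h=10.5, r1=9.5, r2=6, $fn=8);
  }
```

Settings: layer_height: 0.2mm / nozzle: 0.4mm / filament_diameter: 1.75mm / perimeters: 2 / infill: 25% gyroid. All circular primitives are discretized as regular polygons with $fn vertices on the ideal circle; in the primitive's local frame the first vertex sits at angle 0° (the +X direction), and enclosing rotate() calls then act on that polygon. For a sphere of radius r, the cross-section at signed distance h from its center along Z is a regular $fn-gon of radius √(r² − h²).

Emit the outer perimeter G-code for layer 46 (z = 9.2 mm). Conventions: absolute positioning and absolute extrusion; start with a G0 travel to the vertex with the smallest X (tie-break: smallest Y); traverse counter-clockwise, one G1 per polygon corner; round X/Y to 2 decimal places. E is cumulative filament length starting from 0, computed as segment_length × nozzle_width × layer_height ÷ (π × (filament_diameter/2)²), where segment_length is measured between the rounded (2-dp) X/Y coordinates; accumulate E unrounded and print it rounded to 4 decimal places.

At z = 9.2 mm: the r=12 sphere contributes a regular 8-gon of circumradius √(12²−2.8²) = 11.669; the cylinder at (15, 14) is absent (z outside [15, 18.5]); the cone at (3, -1) (r1=9.5→r2=6) has section circumradius 9.267 here — a regular 8-gon; After the difference (first − rest): starting from the r=12 sphere, the cone at (3, -1) partially overlaps it — only the 234.37 mm² overlap (of its 242.88 mm²) is removed, clipping the outline — 1 connected region; (whole slice rotated 85° about Z — lengths, areas and connectivity unchanged). The outline is a single polygon with 14 vertices. Extrusion per mm of travel: 0.4 × 0.2 / (π × 0.875²) = 0.033260. Accumulating E over each segment gives final E = 3.2466.

G0 X-11.62 Y1.02 Z9.20
G1 X-8.94 Y-7.50 E0.2971
G1 X-1.02 Y-11.62 E0.5940
G1 X7.50 Y-8.94 E0.8911
G1 X11.62 Y-1.02 E1.1880
G1 X8.94 Y7.50 E1.4851
G1 X8.75 Y7.60 E1.4922
G1 X10.49 Y2.09 E1.6844
G1 X7.21 Y-4.20 E1.9203
G1 X0.45 Y-6.33 E2.1561
G1 X-5.84 Y-3.06 E2.3918
G1 X-7.97 Y3.71 E2.6279
G1 X-4.81 Y9.79 E2.8558
G1 X-7.50 Y8.94 E2.9496
G1 X-11.62 Y1.02 E3.2466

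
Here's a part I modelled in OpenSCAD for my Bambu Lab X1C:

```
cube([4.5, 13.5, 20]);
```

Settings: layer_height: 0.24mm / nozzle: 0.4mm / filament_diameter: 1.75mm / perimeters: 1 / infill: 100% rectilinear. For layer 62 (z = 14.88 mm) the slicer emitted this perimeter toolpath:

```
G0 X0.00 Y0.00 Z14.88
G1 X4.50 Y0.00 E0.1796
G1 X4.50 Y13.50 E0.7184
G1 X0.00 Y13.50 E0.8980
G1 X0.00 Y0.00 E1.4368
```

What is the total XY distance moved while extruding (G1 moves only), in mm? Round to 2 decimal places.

Sum the Euclidean lengths of each G1 segment: total = 36.00 mm.

36.00 mm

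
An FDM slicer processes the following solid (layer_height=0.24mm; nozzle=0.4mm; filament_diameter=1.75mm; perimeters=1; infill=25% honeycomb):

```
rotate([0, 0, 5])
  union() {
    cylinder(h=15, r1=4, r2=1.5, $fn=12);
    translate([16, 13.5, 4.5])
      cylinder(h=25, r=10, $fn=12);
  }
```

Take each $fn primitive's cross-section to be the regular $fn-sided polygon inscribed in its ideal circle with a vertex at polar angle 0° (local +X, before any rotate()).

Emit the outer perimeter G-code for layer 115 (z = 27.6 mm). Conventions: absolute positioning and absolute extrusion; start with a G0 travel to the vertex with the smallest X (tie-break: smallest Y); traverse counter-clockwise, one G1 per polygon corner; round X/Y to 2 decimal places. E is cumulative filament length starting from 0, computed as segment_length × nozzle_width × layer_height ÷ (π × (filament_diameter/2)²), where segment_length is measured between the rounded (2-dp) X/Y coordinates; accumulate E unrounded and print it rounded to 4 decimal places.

At z = 27.6 mm: the cone is absent (z outside [0, 15]); the r=10 cylinder at (16, 13.5) contributes a regular 12-gon of circumradius 10; Merging all regions: only the r=10 cylinder at (16, 13.5) is present, so the union is just that shape — 1 connected region; (whole slice rotated 5° about Z — lengths, areas and connectivity unchanged). The outline is a single polygon with 12 vertices. Extrusion per mm of travel: 0.4 × 0.24 / (π × 0.875²) = 0.039912. Accumulating E over each segment gives final E = 2.4792.

G0 X4.80 Y13.97 Z27.60
G1 X6.57 Y9.11 E0.2064
G1 X10.54 Y5.78 E0.4132
G1 X15.63 Y4.88 E0.6196
G1 X20.50 Y6.65 E0.8264
G1 X23.83 Y10.62 E1.0332
G1 X24.72 Y15.71 E1.2394
G1 X22.95 Y20.58 E1.4462
G1 X18.99 Y23.91 E1.6527
G1 X13.89 Y24.81 E1.8594
G1 X9.03 Y23.03 E2.0660
G1 X5.70 Y19.07 E2.2725
G1 X4.80 Y13.97 E2.4792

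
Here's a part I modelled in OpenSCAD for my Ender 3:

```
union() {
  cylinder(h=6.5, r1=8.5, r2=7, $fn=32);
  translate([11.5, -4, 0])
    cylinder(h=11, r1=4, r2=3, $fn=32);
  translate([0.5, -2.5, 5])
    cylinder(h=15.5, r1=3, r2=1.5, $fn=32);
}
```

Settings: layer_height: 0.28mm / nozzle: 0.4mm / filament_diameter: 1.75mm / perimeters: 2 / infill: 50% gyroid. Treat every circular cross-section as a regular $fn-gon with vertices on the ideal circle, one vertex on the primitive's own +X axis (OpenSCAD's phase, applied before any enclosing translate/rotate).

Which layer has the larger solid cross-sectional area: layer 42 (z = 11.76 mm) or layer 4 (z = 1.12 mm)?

Layer 42 (z = 11.76): the cone is not intersected at this z (z outside [0, 6.5]); the cone at (11.5, -4) is not intersected at this z (z outside [0, 11]); the cone at (0.5, -2.5) contributes a regular 32-gon of circumradius 2.346 (interpolated between r1=3 and r2=1.5 at t=0.436) (area = (32/2)·2.346²·sin(360°/32) = 17.18 mm²); Merging all regions: only the cone at (0.5, -2.5) is present, so the union is just that shape — area = 17.18 mm². So its area = 17.18 mm². Layer 4 (z = 1.12): the cone contributes a regular 32-gon of circumradius 8.242 (interpolated between r1=8.5 and r2=7 at t=0.172) (area = (32/2)·8.242²·sin(360°/32) = 212.02 mm²); the cone at (11.5, -4) (r1=4→r2=3) has section circumradius 3.898 here — a regular 32-gon (area = (32/2)·3.898²·sin(360°/32) = 47.43 mm²); the cone at (0.5, -2.5) does not reach this height (z outside [5, 20.5]); Taking the union: the 2 present regions are separate (no shared area or edge), so areas and boundary lengths simply add and each stays a separate island — area = 259.45 mm². So its area = 259.45 mm². Layer 4 is larger (259.45 vs 17.18 mm²).

layer 4 (z = 1.12 mm)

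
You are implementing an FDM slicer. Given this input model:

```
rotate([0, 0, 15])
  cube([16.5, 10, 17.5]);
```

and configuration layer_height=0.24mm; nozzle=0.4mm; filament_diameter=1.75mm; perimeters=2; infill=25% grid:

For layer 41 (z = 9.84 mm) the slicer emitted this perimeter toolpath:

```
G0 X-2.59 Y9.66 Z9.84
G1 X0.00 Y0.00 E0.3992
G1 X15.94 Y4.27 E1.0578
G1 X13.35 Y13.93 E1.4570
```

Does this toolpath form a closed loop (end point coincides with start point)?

Start point (G0): (-2.59, 9.66). End point (last G1): the path does not return to the start — open.

no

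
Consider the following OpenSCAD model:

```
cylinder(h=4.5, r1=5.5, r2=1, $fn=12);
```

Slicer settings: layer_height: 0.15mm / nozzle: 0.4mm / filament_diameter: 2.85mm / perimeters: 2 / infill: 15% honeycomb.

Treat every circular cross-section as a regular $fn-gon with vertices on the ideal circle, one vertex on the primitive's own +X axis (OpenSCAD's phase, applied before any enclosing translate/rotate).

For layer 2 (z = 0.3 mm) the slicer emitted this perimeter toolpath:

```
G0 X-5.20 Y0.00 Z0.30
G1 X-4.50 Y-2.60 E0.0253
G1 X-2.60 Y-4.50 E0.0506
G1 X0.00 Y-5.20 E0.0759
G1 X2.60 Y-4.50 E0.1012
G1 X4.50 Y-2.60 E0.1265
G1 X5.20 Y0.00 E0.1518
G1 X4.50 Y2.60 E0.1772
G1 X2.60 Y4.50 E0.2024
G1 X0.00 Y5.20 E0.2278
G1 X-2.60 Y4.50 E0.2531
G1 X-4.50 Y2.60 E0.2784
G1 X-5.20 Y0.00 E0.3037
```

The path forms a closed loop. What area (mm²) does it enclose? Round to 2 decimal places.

81.06 mm²

Apply the shoelace formula to the sequence of (X, Y) vertices; enclosed area = 81.06 mm².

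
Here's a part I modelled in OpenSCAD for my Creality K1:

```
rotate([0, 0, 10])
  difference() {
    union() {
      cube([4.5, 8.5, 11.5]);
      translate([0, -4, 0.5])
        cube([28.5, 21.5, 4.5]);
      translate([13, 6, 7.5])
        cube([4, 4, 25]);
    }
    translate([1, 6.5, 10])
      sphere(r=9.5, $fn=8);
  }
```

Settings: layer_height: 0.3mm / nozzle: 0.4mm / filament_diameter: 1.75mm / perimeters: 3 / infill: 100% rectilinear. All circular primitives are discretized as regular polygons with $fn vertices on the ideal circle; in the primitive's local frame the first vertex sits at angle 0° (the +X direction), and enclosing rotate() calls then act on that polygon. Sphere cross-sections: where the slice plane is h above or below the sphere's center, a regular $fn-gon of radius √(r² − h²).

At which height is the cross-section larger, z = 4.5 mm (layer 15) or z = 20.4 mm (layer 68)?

Layer 15 (z = 4.5): the cube is present — its section is the full 4.5×8.5 rectangle (area 38.25 mm²); the 28.5×21.5 cube at (0, -4) contributes its full rectangle (area 612.75 mm²); the cube at (13, 6) is absent (z outside [7.5, 32.5]); Taking the union: the 4.5×8.5 cube lies entirely inside the 28.5×21.5 cube at (0, -4), so the union is just the 28.5×21.5 cube at (0, -4) — area = 612.75 mm²; the sphere at (1, 6.5): section is a regular 8-gon, circumradius = √(r²−h²) = √(9.5²−5.5²) = 7.746 (area = (8/2)·7.746²·sin(360°/8) = 169.71 mm²); After the difference (first − rest): starting from the result so far (612.75 mm²), the r=9.5 sphere at (1, 6.5) partially overlaps it — only the 99.93 mm² overlap (of its 169.71 mm²) is removed, clipping the outline — area = 512.82 mm²; (rotated 10° about Z; rotation is an isometry so areas/perimeters/island counts are preserved). So its area = 512.82 mm². Layer 68 (z = 20.4): the cube is absent (z outside [0, 11.5]); the cube at (0, -4) does not reach this height (z outside [0.5, 5]); the 4×4 cube at (13, 6) contributes its full rectangle (area 16.00 mm²); Combining (union): only the 4×4 cube at (13, 6) is present, so the union is just that shape — area = 16.00 mm²; the sphere at (1, 6.5) is not intersected at this z (|z−center|=10.400 > r=9.5); Subtracting the remaining from the first: none of the subtracted shapes is present at this height, so the result so far is unchanged — area = 16.00 mm²; (rotated 10° about Z; rotation is an isometry so areas/perimeters/island counts are preserved). So its area = 16.00 mm². Layer 15 is larger (512.82 vs 16.00 mm²).

layer 15 (z = 4.5 mm)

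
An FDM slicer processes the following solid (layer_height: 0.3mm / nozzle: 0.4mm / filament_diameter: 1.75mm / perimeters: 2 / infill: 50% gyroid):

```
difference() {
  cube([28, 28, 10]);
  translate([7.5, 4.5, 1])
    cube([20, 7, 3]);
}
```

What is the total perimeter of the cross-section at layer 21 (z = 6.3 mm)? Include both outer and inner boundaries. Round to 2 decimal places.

At z = 6.3 mm: the cube is present — its section is the full 28×28 rectangle (perimeter 112.00 mm); the cube at (7.5, 4.5) does not reach this height (z outside [1, 4]); Subtracting the remaining from the first: none of the subtracted shapes is present at this height, so the 28×28 cube is unchanged — boundary = 112.00 mm. Overall, the cross-section is a single solid region. Total boundary length (outer) = 112.00 mm.

112.00 mm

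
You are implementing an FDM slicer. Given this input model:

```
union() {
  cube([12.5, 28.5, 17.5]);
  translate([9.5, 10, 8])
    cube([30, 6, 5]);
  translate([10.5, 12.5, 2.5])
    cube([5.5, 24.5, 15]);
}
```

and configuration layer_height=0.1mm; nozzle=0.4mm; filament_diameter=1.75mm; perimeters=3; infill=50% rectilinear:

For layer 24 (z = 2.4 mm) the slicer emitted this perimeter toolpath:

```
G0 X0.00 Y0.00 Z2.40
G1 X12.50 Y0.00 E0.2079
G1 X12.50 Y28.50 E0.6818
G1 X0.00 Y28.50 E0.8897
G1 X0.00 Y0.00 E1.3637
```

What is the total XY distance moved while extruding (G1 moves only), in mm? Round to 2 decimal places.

Sum the Euclidean lengths of each G1 segment: total = 82.00 mm.

82.00 mm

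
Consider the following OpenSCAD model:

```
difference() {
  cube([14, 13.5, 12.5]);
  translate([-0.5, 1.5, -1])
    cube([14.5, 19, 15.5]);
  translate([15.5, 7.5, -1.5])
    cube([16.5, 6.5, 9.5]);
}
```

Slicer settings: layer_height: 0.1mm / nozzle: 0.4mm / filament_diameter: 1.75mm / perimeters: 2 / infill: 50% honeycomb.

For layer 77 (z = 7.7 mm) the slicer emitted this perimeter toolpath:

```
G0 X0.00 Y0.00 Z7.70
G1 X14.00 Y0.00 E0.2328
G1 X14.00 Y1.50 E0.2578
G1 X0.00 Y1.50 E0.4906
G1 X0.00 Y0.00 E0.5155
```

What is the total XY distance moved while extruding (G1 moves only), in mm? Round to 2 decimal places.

Sum the Euclidean lengths of each G1 segment: total = 31.00 mm.

31.00 mm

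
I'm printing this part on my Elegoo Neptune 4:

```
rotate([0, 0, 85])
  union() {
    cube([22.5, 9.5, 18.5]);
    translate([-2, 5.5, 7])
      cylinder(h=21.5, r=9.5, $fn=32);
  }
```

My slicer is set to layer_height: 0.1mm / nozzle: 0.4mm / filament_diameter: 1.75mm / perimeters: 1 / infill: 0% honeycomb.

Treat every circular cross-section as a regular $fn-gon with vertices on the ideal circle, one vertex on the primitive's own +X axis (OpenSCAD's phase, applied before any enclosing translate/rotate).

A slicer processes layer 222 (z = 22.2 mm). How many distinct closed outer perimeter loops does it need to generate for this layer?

1

At z = 22.2 mm: the cube is not intersected at this z (z outside [0, 18.5]); the r=9.5 cylinder at (-2, 5.5) contributes a regular 32-gon of circumradius 9.5; Taking the union: only the r=9.5 cylinder at (-2, 5.5) is present, so the union is just that shape — 1 connected region; (whole slice rotated 85° about Z — lengths, areas and connectivity unchanged). The result has 1 disconnected region.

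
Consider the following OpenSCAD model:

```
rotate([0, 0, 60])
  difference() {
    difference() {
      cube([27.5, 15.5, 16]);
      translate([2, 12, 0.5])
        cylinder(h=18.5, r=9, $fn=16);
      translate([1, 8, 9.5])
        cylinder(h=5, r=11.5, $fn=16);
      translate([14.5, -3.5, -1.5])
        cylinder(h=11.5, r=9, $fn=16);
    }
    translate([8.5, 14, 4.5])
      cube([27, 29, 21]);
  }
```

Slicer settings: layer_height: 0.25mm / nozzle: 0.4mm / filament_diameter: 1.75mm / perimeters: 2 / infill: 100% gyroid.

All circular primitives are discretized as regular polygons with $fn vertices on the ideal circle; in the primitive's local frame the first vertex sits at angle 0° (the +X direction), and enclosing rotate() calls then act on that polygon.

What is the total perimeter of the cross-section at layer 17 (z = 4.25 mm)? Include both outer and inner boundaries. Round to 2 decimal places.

87.66 mm

At z = 4.25 mm: the cube (footprint 27.5×15.5) is included at this height (perimeter 86.00 mm); the r=9 cylinder at (2, 12) gives a regular 16-gon of circumradius 9 (constant along its height) (perimeter = 2·16·9.000·sin(180°/16) = 56.19 mm); the cylinder at (1, 8) is absent (z outside [9.5, 14.5]); the r=9 cylinder at (14.5, -3.5) gives a regular 16-gon of circumradius 9 (constant along its height) (perimeter = 2·16·9.000·sin(180°/16) = 56.19 mm); Subtracting the remaining from the first: starting from the 27.5×15.5 cube, the r=9 cylinder at (2, 12) partially overlaps it — only the 116.88 mm² overlap (of its 247.98 mm²) is removed, clipping the outline; the r=9 cylinder at (14.5, -3.5) partially overlaps it — only the 63.43 mm² overlap (of its 247.98 mm²) is removed, clipping the outline — boundary = 87.66 mm; the cube at (8.5, 14) is not intersected at this z (z outside [4.5, 25.5]); Taking the first minus the rest: none of the subtracted shapes is present at this height, so the result so far is unchanged — boundary = 87.66 mm; (rotated 60° about Z; rotation is an isometry so areas/perimeters/island counts are preserved). Overall, the cross-section is a single solid region. Total boundary length (outer) = 87.66 mm.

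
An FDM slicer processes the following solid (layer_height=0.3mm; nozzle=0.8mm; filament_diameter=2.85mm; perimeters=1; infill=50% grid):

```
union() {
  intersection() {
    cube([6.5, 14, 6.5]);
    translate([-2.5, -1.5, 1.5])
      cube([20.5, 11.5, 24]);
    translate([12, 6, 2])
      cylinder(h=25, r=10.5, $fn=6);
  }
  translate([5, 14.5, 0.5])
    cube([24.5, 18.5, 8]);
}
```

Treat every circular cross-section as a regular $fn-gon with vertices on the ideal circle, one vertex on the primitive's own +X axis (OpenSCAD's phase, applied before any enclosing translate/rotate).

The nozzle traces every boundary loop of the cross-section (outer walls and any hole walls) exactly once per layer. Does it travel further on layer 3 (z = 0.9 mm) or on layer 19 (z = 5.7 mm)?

layer 19 (z = 5.7 mm)

Layer 3 (z = 0.9): the cube (footprint 6.5×14) is included at this height (perimeter 41.00 mm); the cube at (-2.5, -1.5) is absent (z outside [1.5, 25.5]); the cylinder at (12, 6) is absent (z outside [2, 27]); Taking the intersection: at least one operand is absent at this height, so nothing remains; the cube at (5, 14.5) (footprint 24.5×18.5) is included at this height (perimeter 86.00 mm); Taking the union: only the 24.5×18.5 cube at (5, 14.5) is present, so the union is just that shape — boundary = 86.00 mm. So its perimeter = 86.00 mm. Layer 19 (z = 5.7): the cube is present — its section is the full 6.5×14 rectangle (perimeter 41.00 mm); the 20.5×11.5 cube at (-2.5, -1.5) contributes its full rectangle (perimeter 64.00 mm); the r=10.5 cylinder at (12, 6) gives a regular 6-gon of circumradius 10.5 (constant along its height) (perimeter = 2·6·10.500·sin(180°/6) = 63.00 mm); Keeping only the common overlap: the 20.5×11.5 cube at (-2.5, -1.5) partially overlaps the 6.5×14 cube; clipping to the common part keeps 65.00 mm²; the r=10.5 cylinder at (12, 6) partially overlaps the running intersection; clipping to the common part keeps 34.99 mm² — boundary = 25.77 mm; the cube at (5, 14.5) (footprint 24.5×18.5) is included at this height (perimeter 86.00 mm); Combining (union): the 2 present regions are separate (no shared area or edge), so areas and boundary lengths simply add and each stays a separate island — boundary = 111.77 mm. So its perimeter = 111.77 mm. Layer 19 is larger (111.77 vs 86.00 mm).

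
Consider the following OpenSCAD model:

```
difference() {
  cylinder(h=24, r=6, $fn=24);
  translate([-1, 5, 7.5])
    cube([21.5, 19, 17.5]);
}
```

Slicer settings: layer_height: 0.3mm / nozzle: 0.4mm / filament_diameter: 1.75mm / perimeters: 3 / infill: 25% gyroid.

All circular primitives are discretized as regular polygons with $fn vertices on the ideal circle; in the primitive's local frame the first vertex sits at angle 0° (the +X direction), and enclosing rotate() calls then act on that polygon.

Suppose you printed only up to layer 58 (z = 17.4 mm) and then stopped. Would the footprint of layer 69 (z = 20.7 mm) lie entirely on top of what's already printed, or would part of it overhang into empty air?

Compare the two slices. At z = 17.4: the r=6 cylinder contributes a regular 24-gon of circumradius 6 (area = (24/2)·6.000²·sin(360°/24) = 111.81 mm²); the 21.5×19 cube at (-1, 5) contributes its full rectangle (area 408.50 mm²); Subtracting the remaining from the first: starting from the r=6 cylinder (111.81 mm²), the 21.5×19 cube at (-1, 5) partially overlaps it — only the 3.07 mm² overlap (of its 408.50 mm²) is removed, clipping the outline — area = 108.74 mm². At z = 20.7: the cylinder: section is a regular 24-gon, circumradius r=6 (area = (24/2)·6.000²·sin(360°/24) = 111.81 mm²); the cube at (-1, 5) (footprint 21.5×19) is included at this height (area 408.50 mm²); Taking the first minus the rest: starting from the r=6 cylinder (111.81 mm²), the 21.5×19 cube at (-1, 5) partially overlaps it — only the 3.07 mm² overlap (of its 408.50 mm²) is removed, clipping the outline — area = 108.74 mm². Checking containment: the cross-section at z = 20.7 is a subset of the cross-section at z = 17.4.

entirely on top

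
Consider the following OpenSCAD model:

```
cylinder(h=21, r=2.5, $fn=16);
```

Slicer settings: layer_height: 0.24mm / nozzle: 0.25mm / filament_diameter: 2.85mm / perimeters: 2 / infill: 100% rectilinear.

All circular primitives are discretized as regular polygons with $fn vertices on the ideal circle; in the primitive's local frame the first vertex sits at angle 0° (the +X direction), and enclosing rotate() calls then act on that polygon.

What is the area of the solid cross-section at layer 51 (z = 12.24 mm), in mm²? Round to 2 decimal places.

19.13 mm²

At z = 12.24 mm: the r=2.5 cylinder contributes a regular 16-gon of circumradius 2.5 (area = (16/2)·2.500²·sin(360°/16) = 19.13 mm²). Overall, the cross-section is a single solid region. Net area = 19.13 mm².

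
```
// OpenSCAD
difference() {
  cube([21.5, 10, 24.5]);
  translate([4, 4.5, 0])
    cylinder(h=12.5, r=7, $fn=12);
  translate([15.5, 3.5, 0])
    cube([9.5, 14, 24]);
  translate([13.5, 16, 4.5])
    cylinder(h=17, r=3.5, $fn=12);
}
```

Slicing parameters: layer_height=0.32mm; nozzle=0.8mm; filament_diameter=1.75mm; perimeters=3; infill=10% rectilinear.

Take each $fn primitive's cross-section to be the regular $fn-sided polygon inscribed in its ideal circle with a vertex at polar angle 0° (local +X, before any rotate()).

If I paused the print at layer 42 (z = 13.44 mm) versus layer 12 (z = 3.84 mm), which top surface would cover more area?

Layer 42 (z = 13.44): the cube (footprint 21.5×10) is included at this height (area 215.00 mm²); the cylinder at (4, 4.5) is absent (z outside [0, 12.5]); the cube at (15.5, 3.5) is present — its section is the full 9.5×14 rectangle (area 133.00 mm²); the r=3.5 cylinder at (13.5, 16) gives a regular 12-gon of circumradius 3.5 (constant along its height) (area = (12/2)·3.500²·sin(360°/12) = 36.75 mm²); After the difference (first − rest): starting from the 21.5×10 cube (215.00 mm²), the 9.5×14 cube at (15.5, 3.5) partially overlaps it — only the 39.00 mm² overlap (of its 133.00 mm²) is removed, clipping the outline; the r=3.5 cylinder at (13.5, 16) misses the remaining region (no effect) — area = 176.00 mm². So its area = 176.00 mm². Layer 12 (z = 3.84): the 21.5×10 cube contributes its full rectangle (area 215.00 mm²); the cylinder at (4, 4.5): section is a regular 12-gon, circumradius r=7 (area = (12/2)·7.000²·sin(360°/12) = 147.00 mm²); the cube at (15.5, 3.5) is present — its section is the full 9.5×14 rectangle (area 133.00 mm²); the cylinder at (13.5, 16) is absent (z outside [4.5, 21.5]); Subtracting the remaining from the first: starting from the 21.5×10 cube (215.00 mm²), the r=7 cylinder at (4, 4.5) partially overlaps it — only the 101.40 mm² overlap (of its 147.00 mm²) is removed, clipping the outline; the 9.5×14 cube at (15.5, 3.5) partially overlaps it — only the 39.00 mm² overlap (of its 133.00 mm²) is removed, clipping the outline — area = 74.60 mm². So its area = 74.60 mm². Layer 42 is larger (176.00 vs 74.60 mm²).

layer 42 (z = 13.44 mm)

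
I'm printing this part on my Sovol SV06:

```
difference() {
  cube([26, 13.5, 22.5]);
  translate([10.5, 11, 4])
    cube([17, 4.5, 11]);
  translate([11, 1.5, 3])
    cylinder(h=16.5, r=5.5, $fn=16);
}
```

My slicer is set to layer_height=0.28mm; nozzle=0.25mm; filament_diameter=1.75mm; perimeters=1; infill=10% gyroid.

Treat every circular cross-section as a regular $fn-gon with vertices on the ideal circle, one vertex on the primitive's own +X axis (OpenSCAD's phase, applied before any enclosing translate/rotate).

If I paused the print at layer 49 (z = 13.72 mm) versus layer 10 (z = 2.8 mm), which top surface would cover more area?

Layer 49 (z = 13.72): the cube is present — its section is the full 26×13.5 rectangle (area 351.00 mm²); the cube at (10.5, 11) is present — its section is the full 17×4.5 rectangle (area 76.50 mm²); the cylinder at (11, 1.5): section is a regular 16-gon, circumradius r=5.5 (area = (16/2)·5.500²·sin(360°/16) = 92.61 mm²); Subtracting the remaining from the first: starting from the 26×13.5 cube (351.00 mm²), the 17×4.5 cube at (10.5, 11) partially overlaps it — only the 38.75 mm² overlap (of its 76.50 mm²) is removed, clipping the outline; the r=5.5 cylinder at (11, 1.5) partially overlaps it — only the 62.36 mm² overlap (of its 92.61 mm²) is removed, clipping the outline — area = 249.89 mm². So its area = 249.89 mm². Layer 10 (z = 2.8): the cube (footprint 26×13.5) is included at this height (area 351.00 mm²); the cube at (10.5, 11) is not intersected at this z (z outside [4, 15]); the cylinder at (11, 1.5) does not reach this height (z outside [3, 19.5]); Taking the first minus the rest: none of the subtracted shapes is present at this height, so the 26×13.5 cube is unchanged — area = 351.00 mm². So its area = 351.00 mm². Layer 10 is larger (351.00 vs 249.89 mm²).

layer 10 (z = 2.8 mm)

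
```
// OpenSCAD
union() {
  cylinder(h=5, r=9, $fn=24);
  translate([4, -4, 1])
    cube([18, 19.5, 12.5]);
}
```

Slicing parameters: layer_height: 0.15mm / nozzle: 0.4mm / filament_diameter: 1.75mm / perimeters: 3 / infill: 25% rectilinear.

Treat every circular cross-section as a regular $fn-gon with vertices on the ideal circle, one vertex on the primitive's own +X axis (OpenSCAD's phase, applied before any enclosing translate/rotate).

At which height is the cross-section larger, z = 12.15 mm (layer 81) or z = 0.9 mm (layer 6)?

layer 81 (z = 12.15 mm)

Layer 81 (z = 12.15): the cylinder is not intersected at this z (z outside [0, 5]); the cube at (4, -4) (footprint 18×19.5) is included at this height (area 351.00 mm²); Taking the union: only the 18×19.5 cube at (4, -4) is present, so the union is just that shape — area = 351.00 mm². So its area = 351.00 mm². Layer 6 (z = 0.9): the r=9 cylinder contributes a regular 24-gon of circumradius 9 (area = (24/2)·9.000²·sin(360°/24) = 251.57 mm²); the cube at (4, -4) is not intersected at this z (z outside [1, 13.5]); Combining (union): only the r=9 cylinder is present, so the union is just that shape — area = 251.57 mm². So its area = 251.57 mm². Layer 81 is larger (351.00 vs 251.57 mm²).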